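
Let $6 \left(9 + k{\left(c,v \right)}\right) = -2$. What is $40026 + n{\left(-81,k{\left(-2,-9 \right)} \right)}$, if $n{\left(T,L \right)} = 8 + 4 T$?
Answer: $39710$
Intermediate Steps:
$k{\left(c,v \right)} = - \frac{28}{3}$ ($k{\left(c,v \right)} = -9 + \frac{1}{6} \left(-2\right) = -9 - \frac{1}{3} = - \frac{28}{3}$)
$40026 + n{\left(-81,k{\left(-2,-9 \right)} \right)} = 40026 + \left(8 + 4 \left(-81\right)\right) = 40026 + \left(8 - 324\right) = 40026 - 316 = 39710$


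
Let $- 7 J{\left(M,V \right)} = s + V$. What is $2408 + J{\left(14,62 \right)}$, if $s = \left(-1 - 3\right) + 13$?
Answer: $\frac{16785}{7} \approx 2397.9$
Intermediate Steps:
$s = 9$ ($s = -4 + 13 = 9$)
$J{\left(M,V \right)} = - \frac{9}{7} - \frac{V}{7}$ ($J{\left(M,V \right)} = - \frac{9 + V}{7} = - \frac{9}{7} - \frac{V}{7}$)
$2408 + J{\left(14,62 \right)} = 2408 - \frac{71}{7} = \frac{16785}{7}$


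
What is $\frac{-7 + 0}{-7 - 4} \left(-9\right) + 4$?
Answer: $- \frac{19}{11} \approx -1.7273$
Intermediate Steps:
$\frac{-7 + 0}{-7 - 4} \left(-9\right) + 4 = - \frac{7}{-11} \left(-9\right) + 4 = \left(-7\right) \left(- \frac{1}{11}\right) \left(-9\right) + 4 = \frac{7}{11} \left(-9\right) + 4 = - \frac{63}{11} + 4 = - \frac{19}{11}$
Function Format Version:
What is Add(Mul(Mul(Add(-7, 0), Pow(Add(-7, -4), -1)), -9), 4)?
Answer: Rational(-19, 11) ≈ -1.7273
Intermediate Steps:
Add(Mul(Mul(Add(-7, 0), Pow(Add(-7, -4), -1)), -9), 4) = Add(Mul(Mul(-7, Pow(-11, -1)), -9), 4) = Add(Mul(Mul(-7, Rational(-1, 11)), -9), 4) = Add(Mul(Rational(7, 11), -9), 4) = Add(Rational(-63, 11), 4) = Rational(-19, 11)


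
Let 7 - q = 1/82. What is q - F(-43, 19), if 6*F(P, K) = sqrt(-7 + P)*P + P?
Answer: 1741/123 + 215*I*sqrt(2)/6 ≈ 14.154 + 50.676*I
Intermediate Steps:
q = 573/82 (q = 7 - 1/82 = 573/82 ≈ 6.9878)
F(P, K) = P/6 + P*sqrt(-7 + P)/6 (F(P, K) = (sqrt(-7 + P)*P + P)/6 = (P*sqrt(-7 + P) + P)/6 = (P + P*sqrt(-7 + P))/6 = P/6 + P*sqrt(-7 + P)/6)
q - F(-43, 19) = 573/82 - (-43)*(1 + sqrt(-7 - 43))/6 = 573/82 - (-43)*(1 + sqrt(-50))/6 = 573/82 - (-43)*(1 + 5*I*sqrt(2))/6 = 573/82 - (-43/6 - 215*I*sqrt(2)/6) = 573/82 + (43/6 + 215*I*sqrt(2)/6) = 1741/123 + 215*I*sqrt(2)/6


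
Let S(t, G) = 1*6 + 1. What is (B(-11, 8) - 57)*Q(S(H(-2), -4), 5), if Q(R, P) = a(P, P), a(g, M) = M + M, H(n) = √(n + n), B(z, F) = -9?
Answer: -660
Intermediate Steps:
H(n) = √2*√n (H(n) = √(2*n) = √2*√n)
S(t, G) = 7 (S(t, G) = 6 + 1 = 7)
a(g, M) = 2*M
Q(R, P) = 2*P
(B(-11, 8) - 57)*Q(S(H(-2), -4), 5) = (-9 - 57)*(2*5) = -66*10 = -660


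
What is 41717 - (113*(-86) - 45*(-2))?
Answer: 51345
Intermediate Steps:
41717 - (113*(-86) - 45*(-2)) = 41717 - (-9718 + 90) = 41717 - 1*(-9628) = 41717 + 9628 = 51345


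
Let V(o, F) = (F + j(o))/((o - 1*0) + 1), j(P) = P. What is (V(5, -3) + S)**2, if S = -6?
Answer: 289/9 ≈ 32.111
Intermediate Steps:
V(o, F) = (F + o)/(1 + o) (V(o, F) = (F + o)/((o - 1*0) + 1) = (F + o)/((o + 0) + 1) = (F + o)/(o + 1) = (F + o)/(1 + o))
(V(5, -3) + S)**2 = ((-3 + 5)/(1 + 5) - 6)**2 = (2/6 - 6)**2 = ((1/6)*2 - 6)**2 = (1/3 - 6)**2 = (-17/3)**2 = 289/9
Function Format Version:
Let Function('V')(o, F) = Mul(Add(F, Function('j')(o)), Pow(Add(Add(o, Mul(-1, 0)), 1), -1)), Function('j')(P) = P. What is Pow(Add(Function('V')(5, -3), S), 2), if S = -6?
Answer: Rational(289, 9) ≈ 32.111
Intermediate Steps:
Function('V')(o, F) = Mul(Pow(Add(1, o), -1), Add(F, o)) (Function('V')(o, F) = Mul(Add(F, o), Pow(Add(Add(o, Mul(-1, 0)), 1), -1)) = Mul(Add(F, o), Pow(Add(Add(o, 0), 1), -1)) = Mul(Add(F, o), Pow(Add(o, 1), -1)) = Mul(Add(F, o), Pow(Add(1, o), -1)) = Mul(Pow(Add(1, o), -1), Add(F, o)))
Pow(Add(Function('V')(5, -3), S), 2) = Pow(Add(Mul(Pow(Add(1, 5), -1), Add(-3, 5)), -6), 2) = Pow(Add(Mul(Pow(6, -1), 2), -6), 2) = Pow(Add(Mul(Rational(1, 6), 2), -6), 2) = Pow(Add(Rational(1, 3), -6), 2) = Pow(Rational(-17, 3), 2) = Rational(289, 9)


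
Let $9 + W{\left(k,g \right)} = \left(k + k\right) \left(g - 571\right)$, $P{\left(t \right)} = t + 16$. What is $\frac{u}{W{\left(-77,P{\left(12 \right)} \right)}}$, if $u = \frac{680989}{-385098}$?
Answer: $- \frac{680989}{32199199074} \approx -2.1149 \cdot 10^{-5}$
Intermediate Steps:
$P{\left(t \right)} = 16 + t$
$u = - \frac{680989}{385098}$ ($u = 680989 \left(- \frac{1}{385098}\right) = - \frac{680989}{385098} \approx -1.7684$)
$W{\left(k,g \right)} = -9 + 2 k \left(-571 + g\right)$ ($W{\left(k,g \right)} = -9 + \left(k + k\right) \left(g - 571\right) = -9 + 2 k \left(-571 + g\right)$)
$\frac{u}{W{\left(-77,P{\left(12 \right)} \right)}} = - \frac{680989}{385098 \left(-9 - -87934 + 2 \left(16 + 12\right) \left(-77\right)\right)} = - \frac{680989}{385098 \left(-9 + 87934 + 2 \cdot 28 \left(-77\right)\right)} = - \frac{680989}{385098 \left(-9 + 87934 - 4312\right)} = - \frac{680989}{385098 \cdot 83613} = \left(- \frac{680989}{385098}\right) \frac{1}{83613} = - \frac{680989}{32199199074}$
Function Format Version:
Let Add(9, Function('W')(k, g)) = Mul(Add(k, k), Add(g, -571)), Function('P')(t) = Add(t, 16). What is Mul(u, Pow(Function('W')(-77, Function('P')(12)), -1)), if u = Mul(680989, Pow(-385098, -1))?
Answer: Rational(-680989, 32199199074) ≈ -2.1149e-5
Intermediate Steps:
Function('P')(t) = Add(16, t)
u = Rational(-680989, 385098) (u = Mul(680989, Rational(-1, 385098)) = Rational(-680989, 385098) ≈ -1.7684)
Function('W')(k, g) = Add(-9, Mul(2, k, Add(-571, g))) (Function('W')(k, g) = Add(-9, Mul(Add(k, k), Add(g, -571))) = Add(-9, Mul(Mul(2, k), Add(-571, g))) = Add(-9, Mul(2, k, Add(-571, g))))
Mul(u, Pow(Function('W')(-77, Function('P')(12)), -1)) = Mul(Rational(-680989, 385098), Pow(Add(-9, Mul(-1142, -77), Mul(2, Add(16, 12), -77)), -1)) = Mul(Rational(-680989, 385098), Pow(Add(-9, 87934, Mul(2, 28, -77)), -1)) = Mul(Rational(-680989, 385098), Pow(Add(-9, 87934, -4312), -1)) = Mul(Rational(-680989, 385098), Pow(83613, -1)) = Mul(Rational(-680989, 385098), Rational(1, 83613)) = Rational(-680989, 32199199074)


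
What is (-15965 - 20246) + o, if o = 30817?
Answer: -5394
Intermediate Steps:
(-15965 - 20246) + o = (-15965 - 20246) + 30817 = -36211 + 30817 = -5394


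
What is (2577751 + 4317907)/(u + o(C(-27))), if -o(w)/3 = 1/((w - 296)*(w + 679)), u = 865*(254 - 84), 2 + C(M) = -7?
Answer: 1409127712300/30049667503 ≈ 46.893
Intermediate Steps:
C(M) = -9 (C(M) = -2 - 7 = -9)
u = 147050 (u = 865*170 = 147050)
o(w) = -3/((-296 + w)*(679 + w)) (o(w) = -3*1/((w - 296)*(w + 679)) = -3*1/((-296 + w)*(679 + w)) = -3/((-296 + w)*(679 + w)))
(2577751 + 4317907)/(u + o(C(-27))) = (2577751 + 4317907)/(147050 - 3/(-200984 + (-9)² + 383*(-9))) = 6895658/(147050 - 3/(-200984 + 81 - 3447)) = 6895658/(147050 - 3/(-204350)) = 6895658/(147050 - 3*(-1/204350)) = 6895658/(147050 + 3/204350) = 6895658/(30049667503/204350) = 6895658*(204350/30049667503) = 1409127712300/30049667503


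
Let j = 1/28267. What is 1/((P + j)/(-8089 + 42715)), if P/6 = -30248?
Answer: -978773142/5130121295 ≈ -0.19079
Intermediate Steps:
P = -181488 (P = 6*(-30248) = -181488)
j = 1/28267 ≈ 3.5377e-5
1/((P + j)/(-8089 + 42715)) = 1/((-181488 + 1/28267)/(-8089 + 42715)) = 1/(-5130121295/28267/34626) = 1/(-5130121295/28267*1/34626) = 1/(-5130121295/978773142) = -978773142/5130121295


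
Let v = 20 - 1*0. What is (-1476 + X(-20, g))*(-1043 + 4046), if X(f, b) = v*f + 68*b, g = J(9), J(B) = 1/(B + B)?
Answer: -16866850/3 ≈ -5.6223e+6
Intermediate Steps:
J(B) = 1/(2*B)
v = 20 (v = 20 + 0 = 20)
g = 1/18 (g = (1/2)/9 = (1/2)*(1/9) = 1/18 ≈ 0.055556)
X(f, b) = 20*f + 68*b
(-1476 + X(-20, g))*(-1043 + 4046) = (-1476 + (20*(-20) + 68*(1/18)))*(-1043 + 4046) = (-1476 + (-400 + 34/9))*3003 = (-1476 - 3566/9)*3003 = -16850/9*3003 = -16866850/3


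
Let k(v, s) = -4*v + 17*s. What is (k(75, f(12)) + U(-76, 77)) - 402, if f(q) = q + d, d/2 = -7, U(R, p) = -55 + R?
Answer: -867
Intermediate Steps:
d = -14 (d = 2*(-7) = -14)
f(q) = -14 + q (f(q) = q - 14 = -14 + q)
(k(75, f(12)) + U(-76, 77)) - 402 = ((-4*75 + 17*(-14 + 12)) + (-55 - 76)) - 402 = ((-300 + 17*(-2)) - 131) - 402 = ((-300 - 34) - 131) - 402 = (-334 - 131) - 402 = -465 - 402 = -867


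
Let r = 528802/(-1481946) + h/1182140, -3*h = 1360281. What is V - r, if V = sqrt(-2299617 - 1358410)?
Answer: 648536162611/875933822220 + I*sqrt(3658027) ≈ 0.74039 + 1912.6*I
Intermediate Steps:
h = -453427 (h = -1/3*1360281 = -453427)
r = -648536162611/875933822220 (r = 528802/(-1481946) - 453427/1182140 = 528802*(-1/1481946) - 453427*1/1182140 = -264401/740973 - 453427/1182140 = -648536162611/875933822220 ≈ -0.74039)
V = I*sqrt(3658027) (V = sqrt(-3658027) = I*sqrt(3658027) ≈ 1912.6*I)
V - r = I*sqrt(3658027) - 1*(-648536162611/875933822220) = I*sqrt(3658027) + 648536162611/875933822220 = 648536162611/875933822220 + I*sqrt(3658027)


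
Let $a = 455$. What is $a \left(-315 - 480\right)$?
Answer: $-361725$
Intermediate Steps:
$a \left(-315 - 480\right) = 455 \left(-315 - 480\right) = 455 \left(-795\right) = -361725$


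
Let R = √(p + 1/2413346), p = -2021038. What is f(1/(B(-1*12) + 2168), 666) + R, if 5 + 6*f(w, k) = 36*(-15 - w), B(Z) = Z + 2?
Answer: -588073/6474 + I*√11771008169738419862/2413346 ≈ -90.836 + 1421.6*I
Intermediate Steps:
B(Z) = 2 + Z
R = I*√11771008169738419862/2413346 (R = √(-2021038 + 1/2413346) = √(-4877463973147/2413346) = I*√11771008169738419862/2413346 ≈ 1421.6*I)
f(w, k) = -545/6 - 6*w (f(w, k) = -⅚ + (36*(-15 - w))/6 = -⅚ + (-540 - 36*w)/6 = -⅚ + (-90 - 6*w) = -545/6 - 6*w)
f(1/(B(-1*12) + 2168), 666) + R = (-545/6 - 6/((2 - 1*12) + 2168)) + I*√11771008169738419862/2413346 = (-545/6 - 6/((2 - 12) + 2168)) + I*√11771008169738419862/2413346 = (-545/6 - 6/(-10 + 2168)) + I*√11771008169738419862/2413346 = (-545/6 - 6/2158) + I*√11771008169738419862/2413346 = (-545/6 - 6*1/2158) + I*√11771008169738419862/2413346 = (-545/6 - 3/1079) + I*√11771008169738419862/2413346 = -588073/6474 + I*√11771008169738419862/2413346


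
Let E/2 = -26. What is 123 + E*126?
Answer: -6429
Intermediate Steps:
E = -52 (E = 2*(-26) = -52)
123 + E*126 = 123 - 52*126 = 123 - 6552 = -6429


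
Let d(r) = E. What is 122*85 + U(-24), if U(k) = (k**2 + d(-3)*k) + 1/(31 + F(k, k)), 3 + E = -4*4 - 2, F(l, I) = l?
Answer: 80151/7 ≈ 11450.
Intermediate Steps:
E = -21 (E = -3 + (-4*4 - 2) = -3 + (-16 - 2) = -3 - 18 = -21)
d(r) = -21
U(k) = k**2 + 1/(31 + k) - 21*k (U(k) = (k**2 - 21*k) + 1/(31 + k) = k**2 + 1/(31 + k) - 21*k)
122*85 + U(-24) = 122*85 + (1 + (-24)**3 - 651*(-24) + 10*(-24)**2)/(31 - 24) = 10370 + (1 - 13824 + 15624 + 10*576)/7 = 10370 + (1 - 13824 + 15624 + 5760)/7 = 10370 + (1/7)*7561 = 10370 + 7561/7 = 80151/7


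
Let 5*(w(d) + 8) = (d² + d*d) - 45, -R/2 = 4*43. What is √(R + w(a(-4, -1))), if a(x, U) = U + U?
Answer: I*√8985/5 ≈ 18.958*I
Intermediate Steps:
a(x, U) = 2*U
R = -344 (R = -8*43 = -2*172 = -344)
w(d) = -17 + 2*d²/5 (w(d) = -8 + ((d² + d*d) - 45)/5 = -8 + ((d² + d²) - 45)/5 = -8 + (2*d² - 45)/5 = -8 + (-45 + 2*d²)/5 = -8 + (-9 + 2*d²/5) = -17 + 2*d²/5)
√(R + w(a(-4, -1))) = √(-344 + (-17 + 2*(2*(-1))²/5)) = √(-344 + (-17 + (⅖)*(-2)²)) = √(-344 + (-17 + (⅖)*4)) = √(-344 + (-17 + 8/5)) = √(-344 - 77/5) = √(-1797/5) = I*√8985/5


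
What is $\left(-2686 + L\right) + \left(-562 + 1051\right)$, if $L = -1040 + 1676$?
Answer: $-1561$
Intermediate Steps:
$L = 636$
$\left(-2686 + L\right) + \left(-562 + 1051\right) = \left(-2686 + 636\right) + \left(-562 + 1051\right) = -2050 + 489 = -1561$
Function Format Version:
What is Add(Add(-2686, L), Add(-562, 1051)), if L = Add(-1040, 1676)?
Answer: -1561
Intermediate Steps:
L = 636
Add(Add(-2686, L), Add(-562, 1051)) = Add(Add(-2686, 636), Add(-562, 1051)) = Add(-2050, 489) = -1561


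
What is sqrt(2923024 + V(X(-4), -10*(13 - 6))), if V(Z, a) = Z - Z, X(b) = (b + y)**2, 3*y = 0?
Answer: 52*sqrt(1081) ≈ 1709.7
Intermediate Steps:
y = 0 (y = (1/3)*0 = 0)
X(b) = b**2 (X(b) = (b + 0)**2 = b**2)
V(Z, a) = 0
sqrt(2923024 + V(X(-4), -10*(13 - 6))) = sqrt(2923024 + 0) = sqrt(2923024) = 52*sqrt(1081)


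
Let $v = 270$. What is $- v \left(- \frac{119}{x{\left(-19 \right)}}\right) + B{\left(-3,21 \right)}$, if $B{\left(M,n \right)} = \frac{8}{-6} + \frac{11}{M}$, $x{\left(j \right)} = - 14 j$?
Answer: $\frac{2200}{19} \approx 115.79$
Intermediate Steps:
$B{\left(M,n \right)} = - \frac{4}{3} + \frac{11}{M}$ ($B{\left(M,n \right)} = 8 \left(- \frac{1}{6}\right) + \frac{11}{M} = - \frac{4}{3} + \frac{11}{M}$)
$- v \left(- \frac{119}{x{\left(-19 \right)}}\right) + B{\left(-3,21 \right)} = \left(-1\right) 270 \left(- \frac{119}{\left(-14\right) \left(-19\right)}\right) + \left(- \frac{4}{3} + \frac{11}{-3}\right) = - 270 \left(- \frac{119}{266}\right) + \left(- \frac{4}{3} + 11 \left(- \frac{1}{3}\right)\right) = - 270 \left(\left(-119\right) \frac{1}{266}\right) - 5 = \left(-270\right) \left(- \frac{17}{38}\right) - 5 = \frac{2295}{19} - 5 = \frac{2200}{19}$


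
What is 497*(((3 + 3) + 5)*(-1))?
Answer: -5467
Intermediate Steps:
497*(((3 + 3) + 5)*(-1)) = 497*((6 + 5)*(-1)) = 497*(11*(-1)) = 497*(-11) = -5467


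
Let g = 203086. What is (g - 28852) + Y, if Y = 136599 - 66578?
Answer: 244255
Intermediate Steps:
Y = 70021
(g - 28852) + Y = (203086 - 28852) + 70021 = 174234 + 70021 = 244255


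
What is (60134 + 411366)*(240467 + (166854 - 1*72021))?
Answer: 158093950000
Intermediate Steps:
(60134 + 411366)*(240467 + (166854 - 1*72021)) = 471500*(240467 + (166854 - 72021)) = 471500*(240467 + 94833) = 471500*335300 = 158093950000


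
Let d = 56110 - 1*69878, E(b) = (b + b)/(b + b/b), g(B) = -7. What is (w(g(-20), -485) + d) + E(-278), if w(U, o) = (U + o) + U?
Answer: -3951403/277 ≈ -14265.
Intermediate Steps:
E(b) = 2*b/(1 + b) (E(b) = (2*b)/(b + 1) = (2*b)/(1 + b) = 2*b/(1 + b))
d = -13768 (d = 56110 - 69878 = -13768)
w(U, o) = o + 2*U
(w(g(-20), -485) + d) + E(-278) = ((-485 + 2*(-7)) - 13768) + 2*(-278)/(1 - 278) = ((-485 - 14) - 13768) + 2*(-278)/(-277) = (-499 - 13768) + 2*(-278)*(-1/277) = -14267 + 556/277 = -3951403/277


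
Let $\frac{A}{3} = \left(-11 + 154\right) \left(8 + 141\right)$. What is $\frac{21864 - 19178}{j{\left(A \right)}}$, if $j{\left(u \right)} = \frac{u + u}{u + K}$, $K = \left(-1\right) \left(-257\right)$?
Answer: $\frac{86191054}{63921} \approx 1348.4$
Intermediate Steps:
$K = 257$
$A = 63921$ ($A = 3 \left(-11 + 154\right) \left(8 + 141\right) = 3 \cdot 143 \cdot 149 = 3 \cdot 21307 = 63921$)
$j{\left(u \right)} = \frac{2 u}{257 + u}$ ($j{\left(u \right)} = \frac{u + u}{u + 257} = \frac{2 u}{257 + u}$)
$\frac{21864 - 19178}{j{\left(A \right)}} = \frac{21864 - 19178}{2 \cdot 63921 \frac{1}{257 + 63921}} = \frac{21864 - 19178}{2 \cdot 63921 \cdot \frac{1}{64178}} = \frac{2686}{2 \cdot 63921 \cdot \frac{1}{64178}} = \frac{2686}{\frac{63921}{32089}} = 2686 \cdot \frac{32089}{63921} = \frac{86191054}{63921}$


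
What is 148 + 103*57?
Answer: 6019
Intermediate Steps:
148 + 103*57 = 148 + 5871 = 6019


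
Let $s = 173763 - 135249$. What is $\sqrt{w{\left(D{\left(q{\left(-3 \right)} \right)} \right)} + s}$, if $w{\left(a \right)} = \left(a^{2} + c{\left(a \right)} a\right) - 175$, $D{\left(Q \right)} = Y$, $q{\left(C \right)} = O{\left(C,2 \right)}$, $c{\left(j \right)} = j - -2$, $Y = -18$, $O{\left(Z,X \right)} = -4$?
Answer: $\sqrt{38951} \approx 197.36$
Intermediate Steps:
$c{\left(j \right)} = 2 + j$ ($c{\left(j \right)} = j + 2 = 2 + j$)
$q{\left(C \right)} = -4$
$D{\left(Q \right)} = -18$
$w{\left(a \right)} = -175 + a^{2} + a \left(2 + a\right)$ ($w{\left(a \right)} = \left(a^{2} + \left(2 + a\right) a\right) - 175 = \left(a^{2} + a \left(2 + a\right)\right) - 175 = -175 + a^{2} + a \left(2 + a\right)$)
$s = 38514$
$\sqrt{w{\left(D{\left(q{\left(-3 \right)} \right)} \right)} + s} = \sqrt{\left(-175 + \left(-18\right)^{2} - 18 \left(2 - 18\right)\right) + 38514} = \sqrt{\left(-175 + 324 - -288\right) + 38514} = \sqrt{\left(-175 + 324 + 288\right) + 38514} = \sqrt{437 + 38514} = \sqrt{38951}$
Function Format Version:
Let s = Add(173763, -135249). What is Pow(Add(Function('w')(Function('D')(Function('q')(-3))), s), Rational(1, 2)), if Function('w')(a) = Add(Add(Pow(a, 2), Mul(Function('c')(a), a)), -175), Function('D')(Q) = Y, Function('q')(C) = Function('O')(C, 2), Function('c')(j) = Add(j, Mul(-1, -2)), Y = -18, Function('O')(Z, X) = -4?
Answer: Pow(38951, Rational(1, 2)) ≈ 197.36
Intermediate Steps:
Function('c')(j) = Add(2, j) (Function('c')(j) = Add(j, 2) = Add(2, j))
Function('q')(C) = -4
Function('D')(Q) = -18
Function('w')(a) = Add(-175, Pow(a, 2), Mul(a, Add(2, a))) (Function('w')(a) = Add(Add(Pow(a, 2), Mul(Add(2, a), a)), -175) = Add(Add(Pow(a, 2), Mul(a, Add(2, a))), -175) = Add(-175, Pow(a, 2), Mul(a, Add(2, a))))
s = 38514
Pow(Add(Function('w')(Function('D')(Function('q')(-3))), s), Rational(1, 2)) = Pow(Add(Add(-175, Pow(-18, 2), Mul(-18, Add(2, -18))), 38514), Rational(1, 2)) = Pow(Add(Add(-175, 324, Mul(-18, -16)), 38514), Rational(1, 2)) = Pow(Add(Add(-175, 324, 288), 38514), Rational(1, 2)) = Pow(Add(437, 38514), Rational(1, 2)) = Pow(38951, Rational(1, 2))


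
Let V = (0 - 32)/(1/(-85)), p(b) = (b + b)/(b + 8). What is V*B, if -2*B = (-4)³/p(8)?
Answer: 87040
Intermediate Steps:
p(b) = 2*b/(8 + b) (p(b) = (2*b)/(8 + b) = 2*b/(8 + b))
B = 32 (B = -(-4)³/(2*(2*8/(8 + 8))) = -(-32)/(2*8/16) = -(-32)/(2*8*(1/16)) = -(-32)/1 = -(-32) = -½*(-64) = 32)
V = 2720 (V = -32/(-1/85) = -32*(-85) = 2720)
V*B = 2720*32 = 87040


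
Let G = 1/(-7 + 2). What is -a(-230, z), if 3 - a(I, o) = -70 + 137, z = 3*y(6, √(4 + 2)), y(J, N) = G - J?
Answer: 64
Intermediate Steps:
G = -⅕ (G = 1/(-5) = -⅕ ≈ -0.20000)
y(J, N) = -⅕ - J
z = -93/5 (z = 3*(-⅕ - 1*6) = 3*(-⅕ - 6) = 3*(-31/5) = -93/5 ≈ -18.600)
a(I, o) = -64 (a(I, o) = 3 - (-70 + 137) = 3 - 1*67 = 3 - 67 = -64)
-a(-230, z) = -1*(-64) = 64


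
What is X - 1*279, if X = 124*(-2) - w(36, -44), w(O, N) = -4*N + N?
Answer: -659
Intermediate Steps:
w(O, N) = -3*N
X = -380 (X = 124*(-2) - (-3)*(-44) = -248 - 1*132 = -248 - 132 = -380)
X - 1*279 = -380 - 1*279 = -380 - 279 = -659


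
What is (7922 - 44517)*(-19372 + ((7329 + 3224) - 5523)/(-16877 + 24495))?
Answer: 207705993895/293 ≈ 7.0889e+8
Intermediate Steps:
(7922 - 44517)*(-19372 + ((7329 + 3224) - 5523)/(-16877 + 24495)) = -36595*(-19372 + (10553 - 5523)/7618) = -36595*(-19372 + 5030*(1/7618)) = -36595*(-19372 + 2515/3809) = -36595*(-73785433/3809) = 207705993895/293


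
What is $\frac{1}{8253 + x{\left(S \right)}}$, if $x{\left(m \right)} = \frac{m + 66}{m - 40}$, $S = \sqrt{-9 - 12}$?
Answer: $\frac{2229249}{18394390292} + \frac{53 i \sqrt{21}}{55183170876} \approx 0.00012119 + 4.4013 \cdot 10^{-9} i$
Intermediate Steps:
$S = i \sqrt{21}$ ($S = \sqrt{-21} = i \sqrt{21} \approx 4.5826 i$)
$x{\left(m \right)} = \frac{66 + m}{-40 + m}$
$\frac{1}{8253 + x{\left(S \right)}} = \frac{1}{8253 + \frac{66 + i \sqrt{21}}{-40 + i \sqrt{21}}}$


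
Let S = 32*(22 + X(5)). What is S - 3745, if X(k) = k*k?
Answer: -2241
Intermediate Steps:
X(k) = k²
S = 1504 (S = 32*(22 + 5²) = 32*(22 + 25) = 32*47 = 1504)
S - 3745 = 1504 - 3745 = -2241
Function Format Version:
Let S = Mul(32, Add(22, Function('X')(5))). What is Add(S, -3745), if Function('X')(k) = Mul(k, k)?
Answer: -2241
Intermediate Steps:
Function('X')(k) = Pow(k, 2)
S = 1504 (S = Mul(32, Add(22, Pow(5, 2))) = Mul(32, Add(22, 25)) = Mul(32, 47) = 1504)
Add(S, -3745) = Add(1504, -3745) = -2241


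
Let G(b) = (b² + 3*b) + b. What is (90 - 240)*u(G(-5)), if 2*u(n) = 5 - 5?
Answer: 0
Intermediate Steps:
G(b) = b² + 4*b
u(n) = 0 (u(n) = (5 - 5)/2 = (½)*0 = 0)
(90 - 240)*u(G(-5)) = (90 - 240)*0 = -150*0 = 0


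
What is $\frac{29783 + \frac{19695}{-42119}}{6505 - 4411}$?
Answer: $\frac{627205241}{44098593} \approx 14.223$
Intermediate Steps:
$\frac{29783 + \frac{19695}{-42119}}{6505 - 4411} = \frac{29783 + 19695 \left(- \frac{1}{42119}\right)}{2094} = \left(29783 - \frac{19695}{42119}\right) \frac{1}{2094} = \frac{1254410482}{42119} \cdot \frac{1}{2094} = \frac{627205241}{44098593}$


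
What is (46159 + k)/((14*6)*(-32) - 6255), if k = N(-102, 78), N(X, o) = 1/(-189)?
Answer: -8724050/1690227 ≈ -5.1615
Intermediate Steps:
N(X, o) = -1/189
k = -1/189 ≈ -0.0052910
(46159 + k)/((14*6)*(-32) - 6255) = (46159 - 1/189)/((14*6)*(-32) - 6255) = 8724050/(189*(84*(-32) - 6255)) = 8724050/(189*(-2688 - 6255)) = (8724050/189)/(-8943) = (8724050/189)*(-1/8943) = -8724050/1690227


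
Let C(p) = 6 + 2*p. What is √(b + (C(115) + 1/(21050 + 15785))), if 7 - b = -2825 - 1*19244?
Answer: √30273305961035/36835 ≈ 149.37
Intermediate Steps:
b = 22076 (b = 7 - (-2825 - 1*19244) = 7 - (-2825 - 19244) = 7 - 1*(-22069) = 7 + 22069 = 22076)
√(b + (C(115) + 1/(21050 + 15785))) = √(22076 + ((6 + 2*115) + 1/(21050 + 15785))) = √(22076 + ((6 + 230) + 1/36835)) = √(22076 + (236 + 1/36835)) = √(22076 + 8693061/36835) = √(821862521/36835) = √30273305961035/36835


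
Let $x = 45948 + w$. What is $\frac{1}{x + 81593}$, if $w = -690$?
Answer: $\frac{1}{126851} \approx 7.8833 \cdot 10^{-6}$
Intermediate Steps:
$x = 45258$ ($x = 45948 - 690 = 45258$)
$\frac{1}{x + 81593} = \frac{1}{45258 + 81593} = \frac{1}{126851}$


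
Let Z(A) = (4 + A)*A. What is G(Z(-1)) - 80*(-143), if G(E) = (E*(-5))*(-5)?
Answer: 11365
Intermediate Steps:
Z(A) = A*(4 + A)
G(E) = 25*E (G(E) = -5*E*(-5) = 25*E)
G(Z(-1)) - 80*(-143) = 25*(-(4 - 1)) - 80*(-143) = 25*(-1*3) + 11440 = 25*(-3) + 11440 = -75 + 11440 = 11365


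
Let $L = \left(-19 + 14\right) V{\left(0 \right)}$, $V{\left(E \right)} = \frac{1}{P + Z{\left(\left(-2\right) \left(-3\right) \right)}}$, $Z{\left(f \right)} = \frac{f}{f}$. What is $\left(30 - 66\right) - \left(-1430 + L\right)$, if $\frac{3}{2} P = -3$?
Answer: $1389$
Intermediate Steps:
$P = -2$ ($P = \frac{2}{3} \left(-3\right) = -2$)
$Z{\left(f \right)} = 1$
$V{\left(E \right)} = -1$ ($V{\left(E \right)} = \frac{1}{-2 + 1} = \frac{1}{-1} = -1$)
$L = 5$ ($L = \left(-19 + 14\right) \left(-1\right) = \left(-5\right) \left(-1\right) = 5$)
$\left(30 - 66\right) - \left(-1430 + L\right) = \left(30 - 66\right) + \left(1430 - 5\right) = -36 + 1425 = 1389$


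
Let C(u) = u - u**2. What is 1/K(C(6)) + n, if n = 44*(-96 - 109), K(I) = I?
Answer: -270601/30 ≈ -9020.0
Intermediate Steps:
n = -9020 (n = 44*(-205) = -9020)
1/K(C(6)) + n = 1/(6*(1 - 1*6)) - 9020 = 1/(6*(1 - 6)) - 9020 = 1/(6*(-5)) - 9020 = 1/(-30) - 9020 = -1/30 - 9020 = -270601/30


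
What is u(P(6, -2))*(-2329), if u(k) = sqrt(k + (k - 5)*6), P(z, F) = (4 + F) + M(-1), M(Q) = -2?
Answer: -2329*I*sqrt(30) ≈ -12756.0*I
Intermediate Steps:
P(z, F) = 2 + F (P(z, F) = (4 + F) - 2 = 2 + F)
u(k) = sqrt(-30 + 7*k) (u(k) = sqrt(k + (-5 + k)*6) = sqrt(k + (-30 + 6*k)) = sqrt(-30 + 7*k))
u(P(6, -2))*(-2329) = sqrt(-30 + 7*(2 - 2))*(-2329) = sqrt(-30 + 7*0)*(-2329) = sqrt(-30 + 0)*(-2329) = sqrt(-30)*(-2329) = (I*sqrt(30))*(-2329) = -2329*I*sqrt(30)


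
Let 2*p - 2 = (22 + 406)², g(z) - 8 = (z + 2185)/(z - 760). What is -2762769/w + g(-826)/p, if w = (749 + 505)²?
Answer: -22295553465511/12690771798276 ≈ -1.7568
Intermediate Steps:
g(z) = 8 + (2185 + z)/(-760 + z) (g(z) = 8 + (z + 2185)/(z - 760) = 8 + (2185 + z)/(-760 + z))
p = 91593 (p = 1 + (22 + 406)²/2 = 1 + (½)*428² = 1 + (½)*183184 = 1 + 91592 = 91593)
w = 1572516 (w = 1254² = 1572516)
-2762769/w + g(-826)/p = -2762769/1572516 + ((-3895 + 9*(-826))/(-760 - 826))/91593 = -2762769*1/1572516 + ((-3895 - 7434)/(-1586))*(1/91593) = -920923/524172 - 1/1586*(-11329)*(1/91593) = -920923/524172 + (11329/1586)*(1/91593) = -920923/524172 + 11329/145266498 = -22295553465511/12690771798276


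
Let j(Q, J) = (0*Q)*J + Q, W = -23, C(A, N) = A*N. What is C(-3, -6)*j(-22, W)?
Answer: -396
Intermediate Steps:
j(Q, J) = Q (j(Q, J) = 0*J + Q = 0 + Q = Q)
C(-3, -6)*j(-22, W) = -3*(-6)*(-22) = 18*(-22) = -396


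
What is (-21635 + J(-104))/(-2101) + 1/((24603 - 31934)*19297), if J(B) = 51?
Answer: 3053408768187/297220711007 ≈ 10.273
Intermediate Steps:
(-21635 + J(-104))/(-2101) + 1/((24603 - 31934)*19297) = (-21635 + 51)/(-2101) + 1/((24603 - 31934)*19297) = -21584*(-1/2101) + (1/19297)/(-7331) = 21584/2101 - 1/7331*1/19297 = 21584/2101 - 1/141466307 = 3053408768187/297220711007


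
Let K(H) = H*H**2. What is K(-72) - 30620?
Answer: -403868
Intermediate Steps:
K(H) = H**3
K(-72) - 30620 = (-72)**3 - 30620 = -373248 - 30620 = -403868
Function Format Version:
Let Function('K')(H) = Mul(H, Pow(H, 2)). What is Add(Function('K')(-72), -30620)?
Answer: -403868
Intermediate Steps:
Function('K')(H) = Pow(H, 3)
Add(Function('K')(-72), -30620) = Add(Pow(-72, 3), -30620) = Add(-373248, -30620) = -403868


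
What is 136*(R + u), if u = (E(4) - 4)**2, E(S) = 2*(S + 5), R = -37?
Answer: 21624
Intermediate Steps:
E(S) = 10 + 2*S (E(S) = 2*(5 + S) = 10 + 2*S)
u = 196 (u = ((10 + 2*4) - 4)**2 = ((10 + 8) - 4)**2 = (18 - 4)**2 = 14**2 = 196)
136*(R + u) = 136*(-37 + 196) = 136*159 = 21624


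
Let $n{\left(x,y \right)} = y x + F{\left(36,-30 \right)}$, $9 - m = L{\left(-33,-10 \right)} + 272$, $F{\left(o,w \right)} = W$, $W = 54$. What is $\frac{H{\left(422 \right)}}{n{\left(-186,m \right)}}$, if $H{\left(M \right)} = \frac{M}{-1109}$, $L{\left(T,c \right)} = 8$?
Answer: $- \frac{211}{27980070} \approx -7.5411 \cdot 10^{-6}$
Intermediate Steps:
$H{\left(M \right)} = - \frac{M}{1109}$ ($H{\left(M \right)} = M \left(- \frac{1}{1109}\right) = - \frac{M}{1109}$)
$F{\left(o,w \right)} = 54$
$m = -271$ ($m = 9 - \left(8 + 272\right) = 9 - 280 = -271$)
$n{\left(x,y \right)} = 54 + x y$ ($n{\left(x,y \right)} = y x + 54 = x y + 54 = 54 + x y$)
$\frac{H{\left(422 \right)}}{n{\left(-186,m \right)}} = \frac{\left(- \frac{1}{1109}\right) 422}{54 - -50406} = - \frac{422}{1109 \left(54 + 50406\right)} = - \frac{422}{1109 \cdot 50460} = \left(- \frac{422}{1109}\right) \frac{1}{50460} = - \frac{211}{27980070}$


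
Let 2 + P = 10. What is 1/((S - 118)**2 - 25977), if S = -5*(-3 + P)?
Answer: -1/5528 ≈ -0.00018090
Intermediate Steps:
P = 8 (P = -2 + 10 = 8)
S = -25 (S = -5*(-3 + 8) = -5*5 = -25)
1/((S - 118)**2 - 25977) = 1/((-25 - 118)**2 - 25977) = 1/((-143)**2 - 25977) = 1/(20449 - 25977) = 1/(-5528) = -1/5528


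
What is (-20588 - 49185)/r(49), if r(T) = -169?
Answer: 69773/169 ≈ 412.86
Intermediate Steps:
(-20588 - 49185)/r(49) = (-20588 - 49185)/(-169) = -69773*(-1/169) = 69773/169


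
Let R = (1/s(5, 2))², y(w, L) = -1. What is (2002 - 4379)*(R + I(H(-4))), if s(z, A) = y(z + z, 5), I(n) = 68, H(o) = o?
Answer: -164013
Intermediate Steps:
s(z, A) = -1
R = 1 (R = (1/(-1))² = (-1)² = 1)
(2002 - 4379)*(R + I(H(-4))) = (2002 - 4379)*(1 + 68) = -2377*69 = -164013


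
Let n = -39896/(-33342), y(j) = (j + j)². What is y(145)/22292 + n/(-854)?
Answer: 149611234823/39671495241 ≈ 3.7713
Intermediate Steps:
y(j) = 4*j² (y(j) = (2*j)² = 4*j²)
n = 19948/16671 (n = -39896*(-1/33342) = 19948/16671 ≈ 1.1966)
y(145)/22292 + n/(-854) = (4*145²)/22292 + (19948/16671)/(-854) = (4*21025)*(1/22292) + (19948/16671)*(-1/854) = 84100*(1/22292) - 9974/7118517 = 21025/5573 - 9974/7118517 = 149611234823/39671495241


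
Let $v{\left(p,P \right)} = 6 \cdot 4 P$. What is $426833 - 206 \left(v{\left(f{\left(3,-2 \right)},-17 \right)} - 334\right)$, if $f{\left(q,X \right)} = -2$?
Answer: $579685$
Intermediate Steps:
$v{\left(p,P \right)} = 24 P$
$426833 - 206 \left(v{\left(f{\left(3,-2 \right)},-17 \right)} - 334\right) = 426833 - 206 \left(24 \left(-17\right) - 334\right) = 426833 - 206 \left(-408 - 334\right) = 426833 - -152852 = 426833 + 152852 = 579685$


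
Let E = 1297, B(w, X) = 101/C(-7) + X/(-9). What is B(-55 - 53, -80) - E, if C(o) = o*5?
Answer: -406664/315 ≈ -1291.0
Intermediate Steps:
C(o) = 5*o
B(w, X) = -101/35 - X/9 (B(w, X) = 101/((5*(-7))) + X/(-9) = 101/(-35) + X*(-1/9) = 101*(-1/35) - X/9 = -101/35 - X/9)
B(-55 - 53, -80) - E = (-101/35 - 1/9*(-80)) - 1*1297 = (-101/35 + 80/9) - 1297 = 1891/315 - 1297 = -406664/315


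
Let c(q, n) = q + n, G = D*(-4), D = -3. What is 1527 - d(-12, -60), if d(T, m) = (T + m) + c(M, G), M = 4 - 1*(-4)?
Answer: 1579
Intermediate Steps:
M = 8 (M = 4 + 4 = 8)
G = 12 (G = -3*(-4) = 12)
c(q, n) = n + q
d(T, m) = 20 + T + m (d(T, m) = (T + m) + (12 + 8) = (T + m) + 20 = 20 + T + m)
1527 - d(-12, -60) = 1527 - (20 - 12 - 60) = 1527 - 1*(-52) = 1527 + 52 = 1579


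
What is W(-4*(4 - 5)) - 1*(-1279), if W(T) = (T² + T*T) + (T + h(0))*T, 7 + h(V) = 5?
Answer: 1319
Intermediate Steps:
h(V) = -2 (h(V) = -7 + 5 = -2)
W(T) = 2*T² + T*(-2 + T) (W(T) = (T² + T*T) + (T - 2)*T = (T² + T²) + (-2 + T)*T = 2*T² + T*(-2 + T))
W(-4*(4 - 5)) - 1*(-1279) = (-4*(4 - 5))*(-2 + 3*(-4*(4 - 5))) - 1*(-1279) = (-4*(-1))*(-2 + 3*(-4*(-1))) + 1279 = 4*(-2 + 3*4) + 1279 = 4*(-2 + 12) + 1279 = 4*10 + 1279 = 40 + 1279 = 1319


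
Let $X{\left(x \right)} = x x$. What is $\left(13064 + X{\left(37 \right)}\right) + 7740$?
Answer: $22173$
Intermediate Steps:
$X{\left(x \right)} = x^{2}$
$\left(13064 + X{\left(37 \right)}\right) + 7740 = \left(13064 + 37^{2}\right) + 7740 = \left(13064 + 1369\right) + 7740 = 14433 + 7740 = 22173$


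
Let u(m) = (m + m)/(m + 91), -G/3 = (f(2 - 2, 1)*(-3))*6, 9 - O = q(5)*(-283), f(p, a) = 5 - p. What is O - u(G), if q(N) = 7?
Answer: 717850/361 ≈ 1988.5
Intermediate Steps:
O = 1990 (O = 9 - 7*(-283) = 9 - 1*(-1981) = 9 + 1981 = 1990)
G = 270 (G = -3*(5 - (2 - 2))*(-3)*6 = -3*(5 - 1*0)*(-3)*6 = -3*(5 + 0)*(-3)*6 = -3*5*(-3)*6 = -(-45)*6 = -3*(-90) = 270)
u(m) = 2*m/(91 + m) (u(m) = (2*m)/(91 + m) = 2*m/(91 + m))
O - u(G) = 1990 - 2*270/(91 + 270) = 1990 - 2*270/361 = 1990 - 1*540/361 = 1990 - 540/361 = 717850/361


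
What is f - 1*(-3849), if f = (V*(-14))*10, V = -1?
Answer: 3989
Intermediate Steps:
f = 140 (f = -1*(-14)*10 = 14*10 = 140)
f - 1*(-3849) = 140 - 1*(-3849) = 140 + 3849 = 3989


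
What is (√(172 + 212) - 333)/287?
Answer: -333/287 + 8*√6/287 ≈ -1.0920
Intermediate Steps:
(√(172 + 212) - 333)/287 = (√384 - 333)*(1/287) = (8*√6 - 333)*(1/287) = (-333 + 8*√6)*(1/287) = -333/287 + 8*√6/287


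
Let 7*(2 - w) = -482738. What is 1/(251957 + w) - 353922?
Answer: -795068430815/2246451 ≈ -3.5392e+5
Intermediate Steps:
w = 482752/7 (w = 2 - ⅐*(-482738) = 2 + 482738/7 = 482752/7 ≈ 68965.)
1/(251957 + w) - 353922 = 1/(251957 + 482752/7) - 353922 = 1/(2246451/7) - 353922 = 7/2246451 - 353922 = -795068430815/2246451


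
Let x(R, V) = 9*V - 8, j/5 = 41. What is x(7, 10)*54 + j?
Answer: 4633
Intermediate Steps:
j = 205 (j = 5*41 = 205)
x(R, V) = -8 + 9*V
x(7, 10)*54 + j = (-8 + 9*10)*54 + 205 = (-8 + 90)*54 + 205 = 82*54 + 205 = 4428 + 205 = 4633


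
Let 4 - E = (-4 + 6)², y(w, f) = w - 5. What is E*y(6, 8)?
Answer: 0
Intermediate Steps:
y(w, f) = -5 + w
E = 0 (E = 4 - (-4 + 6)² = 4 - 1*2² = 4 - 1*4 = 4 - 4 = 0)
E*y(6, 8) = 0*(-5 + 6) = 0*1 = 0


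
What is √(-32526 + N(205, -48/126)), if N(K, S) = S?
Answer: I*√14344134/21 ≈ 180.35*I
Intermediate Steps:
√(-32526 + N(205, -48/126)) = √(-32526 - 48/126) = √(-32526 - 48*1/126) = √(-32526 - 8/21) = √(-683054/21) = I*√14344134/21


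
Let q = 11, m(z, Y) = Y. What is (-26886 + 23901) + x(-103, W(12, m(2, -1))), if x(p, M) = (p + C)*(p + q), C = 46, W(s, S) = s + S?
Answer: 2259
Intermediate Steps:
W(s, S) = S + s
x(p, M) = (11 + p)*(46 + p) (x(p, M) = (p + 46)*(p + 11) = (46 + p)*(11 + p) = (11 + p)*(46 + p))
(-26886 + 23901) + x(-103, W(12, m(2, -1))) = (-26886 + 23901) + (506 + (-103)² + 57*(-103)) = -2985 + (506 + 10609 - 5871) = -2985 + 5244 = 2259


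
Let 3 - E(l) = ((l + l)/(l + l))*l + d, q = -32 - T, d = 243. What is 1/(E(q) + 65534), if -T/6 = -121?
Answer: 1/66052 ≈ 1.5140e-5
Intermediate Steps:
T = 726 (T = -6*(-121) = 726)
q = -758 (q = -32 - 1*726 = -32 - 726 = -758)
E(l) = -240 - l (E(l) = 3 - (((l + l)/(l + l))*l + 243) = 3 - (((2*l)/((2*l)))*l + 243) = 3 - (((2*l)*(1/(2*l)))*l + 243) = 3 - (1*l + 243) = 3 - (l + 243) = 3 - (243 + l) = 3 + (-243 - l) = -240 - l)
1/(E(q) + 65534) = 1/((-240 - 1*(-758)) + 65534) = 1/((-240 + 758) + 65534) = 1/(518 + 65534) = 1/66052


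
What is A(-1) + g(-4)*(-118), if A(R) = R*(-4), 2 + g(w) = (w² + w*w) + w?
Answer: -3064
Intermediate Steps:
g(w) = -2 + w + 2*w² (g(w) = -2 + ((w² + w*w) + w) = -2 + ((w² + w²) + w) = -2 + (2*w² + w) = -2 + (w + 2*w²) = -2 + w + 2*w²)
A(R) = -4*R
A(-1) + g(-4)*(-118) = -4*(-1) + (-2 - 4 + 2*(-4)²)*(-118) = 4 + (-2 - 4 + 2*16)*(-118) = 4 + (-2 - 4 + 32)*(-118) = 4 + 26*(-118) = 4 - 3068 = -3064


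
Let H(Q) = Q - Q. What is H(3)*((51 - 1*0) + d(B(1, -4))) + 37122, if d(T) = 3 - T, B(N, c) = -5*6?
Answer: 37122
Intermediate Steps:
H(Q) = 0
B(N, c) = -30
H(3)*((51 - 1*0) + d(B(1, -4))) + 37122 = 0*((51 - 1*0) + (3 - 1*(-30))) + 37122 = 0*((51 + 0) + (3 + 30)) + 37122 = 0*(51 + 33) + 37122 = 0*84 + 37122 = 0 + 37122 = 37122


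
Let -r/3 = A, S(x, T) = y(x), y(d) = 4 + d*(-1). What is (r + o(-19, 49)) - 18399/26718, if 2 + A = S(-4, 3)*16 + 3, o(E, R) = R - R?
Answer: -3452755/8906 ≈ -387.69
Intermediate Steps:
o(E, R) = 0
y(d) = 4 - d
S(x, T) = 4 - x
A = 129 (A = -2 + ((4 - 1*(-4))*16 + 3) = -2 + ((4 + 4)*16 + 3) = -2 + (8*16 + 3) = -2 + (128 + 3) = -2 + 131 = 129)
r = -387 (r = -3*129 = -387)
(r + o(-19, 49)) - 18399/26718 = (-387 + 0) - 18399/26718 = -387 - 18399*1/26718 = -387 - 6133/8906 = -3452755/8906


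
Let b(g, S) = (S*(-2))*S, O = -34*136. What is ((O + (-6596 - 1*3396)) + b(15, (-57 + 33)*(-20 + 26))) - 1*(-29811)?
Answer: -26277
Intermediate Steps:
O = -4624
b(g, S) = -2*S² (b(g, S) = (-2*S)*S = -2*S²)
((O + (-6596 - 1*3396)) + b(15, (-57 + 33)*(-20 + 26))) - 1*(-29811) = ((-4624 + (-6596 - 1*3396)) - 2*(-57 + 33)²*(-20 + 26)²) - 1*(-29811) = ((-4624 + (-6596 - 3396)) - 2*(-24*6)²) + 29811 = ((-4624 - 9992) - 2*(-144)²) + 29811 = (-14616 - 2*20736) + 29811 = (-14616 - 41472) + 29811 = -56088 + 29811 = -26277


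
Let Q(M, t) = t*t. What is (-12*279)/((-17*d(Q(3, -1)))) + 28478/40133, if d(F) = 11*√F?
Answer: 139690670/7504871 ≈ 18.613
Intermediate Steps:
Q(M, t) = t²
(-12*279)/((-17*d(Q(3, -1)))) + 28478/40133 = (-12*279)/((-187*√((-1)²))) + 28478/40133 = -3348/((-187*√1)) + 28478*(1/40133) = -3348/((-187)) + 28478/40133 = -3348/((-17*11)) + 28478/40133 = -3348/(-187) + 28478/40133 = -3348*(-1/187) + 28478/40133 = 3348/187 + 28478/40133 = 139690670/7504871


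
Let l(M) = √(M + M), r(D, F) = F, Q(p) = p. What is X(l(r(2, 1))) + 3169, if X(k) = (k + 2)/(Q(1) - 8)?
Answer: 22181/7 - √2/7 ≈ 3168.5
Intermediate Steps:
l(M) = √2*√M (l(M) = √(2*M) = √2*√M)
X(k) = -2/7 - k/7 (X(k) = (k + 2)/(1 - 8) = (2 + k)/(-7) = (2 + k)*(-⅐) = -2/7 - k/7)
X(l(r(2, 1))) + 3169 = (-2/7 - √2*√1/7) + 3169 = (-2/7 - √2/7) + 3169 = 22181/7 - √2/7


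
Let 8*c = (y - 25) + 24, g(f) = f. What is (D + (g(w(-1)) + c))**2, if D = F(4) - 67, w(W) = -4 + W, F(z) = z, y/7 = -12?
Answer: 395641/64 ≈ 6181.9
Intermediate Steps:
y = -84 (y = 7*(-12) = -84)
c = -85/8 (c = ((-84 - 25) + 24)/8 = (-109 + 24)/8 = (1/8)*(-85) = -85/8 ≈ -10.625)
D = -63 (D = 4 - 67 = -63)
(D + (g(w(-1)) + c))**2 = (-63 + ((-4 - 1) - 85/8))**2 = (-63 + (-5 - 85/8))**2 = (-63 - 125/8)**2 = (-629/8)**2 = 395641/64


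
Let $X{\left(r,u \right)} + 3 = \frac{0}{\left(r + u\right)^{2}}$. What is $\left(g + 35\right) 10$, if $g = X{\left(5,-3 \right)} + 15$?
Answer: $470$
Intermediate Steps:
$X{\left(r,u \right)} = -3$ ($X{\left(r,u \right)} = -3 + \frac{0}{\left(r + u\right)^{2}} = -3 + 0 = -3$)
$g = 12$ ($g = -3 + 15 = 12$)
$\left(g + 35\right) 10 = \left(12 + 35\right) 10 = 47 \cdot 10 = 470$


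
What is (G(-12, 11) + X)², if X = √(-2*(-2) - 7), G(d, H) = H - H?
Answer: -3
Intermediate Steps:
G(d, H) = 0
X = I*√3 (X = √(4 - 7) = √(-3) = I*√3 ≈ 1.732*I)
(G(-12, 11) + X)² = (0 + I*√3)² = (I*√3)² = -3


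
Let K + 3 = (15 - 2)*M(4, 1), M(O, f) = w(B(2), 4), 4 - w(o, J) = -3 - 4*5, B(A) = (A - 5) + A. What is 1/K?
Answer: 1/348 ≈ 0.0028736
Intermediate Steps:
B(A) = -5 + 2*A (B(A) = (-5 + A) + A = -5 + 2*A)
w(o, J) = 27 (w(o, J) = 4 - (-3 - 4*5) = 4 - (-3 - 20) = 4 - 1*(-23) = 4 + 23 = 27)
M(O, f) = 27
K = 348 (K = -3 + (15 - 2)*27 = -3 + 13*27 = -3 + 351 = 348)
1/K = 1/348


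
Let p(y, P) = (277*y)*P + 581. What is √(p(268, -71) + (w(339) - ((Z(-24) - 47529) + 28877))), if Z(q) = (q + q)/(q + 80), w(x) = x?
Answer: I*√257307974/7 ≈ 2291.5*I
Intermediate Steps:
Z(q) = 2*q/(80 + q) (Z(q) = (2*q)/(80 + q) = 2*q/(80 + q))
p(y, P) = 581 + 277*P*y (p(y, P) = 277*P*y + 581 = 581 + 277*P*y)
√(p(268, -71) + (w(339) - ((Z(-24) - 47529) + 28877))) = √((581 + 277*(-71)*268) + (339 - ((2*(-24)/(80 - 24) - 47529) + 28877))) = √((581 - 5270756) + (339 - ((2*(-24)/56 - 47529) + 28877))) = √(-5270175 + (339 - ((2*(-24)*(1/56) - 47529) + 28877))) = √(-5270175 + (339 - ((-6/7 - 47529) + 28877))) = √(-5270175 + (339 - (-332709/7 + 28877))) = √(-5270175 + (339 - 1*(-130570/7))) = √(-5270175 + (339 + 130570/7)) = √(-5270175 + 132943/7) = √(-36758282/7) = I*√257307974/7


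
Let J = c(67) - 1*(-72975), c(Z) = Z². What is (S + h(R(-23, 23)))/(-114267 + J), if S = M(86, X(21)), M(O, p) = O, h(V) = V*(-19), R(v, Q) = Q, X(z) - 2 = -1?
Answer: 27/2831 ≈ 0.0095373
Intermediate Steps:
X(z) = 1 (X(z) = 2 - 1 = 1)
h(V) = -19*V
S = 86
J = 77464 (J = 67² - 1*(-72975) = 4489 + 72975 = 77464)
(S + h(R(-23, 23)))/(-114267 + J) = (86 - 19*23)/(-114267 + 77464) = (86 - 437)/(-36803) = -351*(-1/36803) = 27/2831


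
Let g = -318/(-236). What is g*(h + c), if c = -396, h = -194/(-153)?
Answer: -1600441/3009 ≈ -531.88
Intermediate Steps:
h = 194/153 (h = -194*(-1/153) = 194/153 ≈ 1.2680)
g = 159/118 (g = -318*(-1/236) = 159/118 ≈ 1.3475)
g*(h + c) = 159*(194/153 - 396)/118 = (159/118)*(-60394/153) = -1600441/3009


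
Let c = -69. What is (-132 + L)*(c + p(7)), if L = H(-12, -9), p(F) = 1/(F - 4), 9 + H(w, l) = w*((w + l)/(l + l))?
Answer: 31930/3 ≈ 10643.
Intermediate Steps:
H(w, l) = -9 + w*(l + w)/(2*l) (H(w, l) = -9 + w*((w + l)/(l + l)) = -9 + w*((l + w)/((2*l))) = -9 + w*((l + w)*(1/(2*l))) = -9 + w*((l + w)/(2*l)) = -9 + w*(l + w)/(2*l))
p(F) = 1/(-4 + F)
L = -23 (L = (½)*((-12)² - 9*(-18 - 12))/(-9) = (½)*(-⅑)*(144 - 9*(-30)) = (½)*(-⅑)*(144 + 270) = (½)*(-⅑)*414 = -23)
(-132 + L)*(c + p(7)) = (-132 - 23)*(-69 + 1/(-4 + 7)) = -155*(-69 + 1/3) = -155*(-69 + ⅓) = -155*(-206/3) = 31930/3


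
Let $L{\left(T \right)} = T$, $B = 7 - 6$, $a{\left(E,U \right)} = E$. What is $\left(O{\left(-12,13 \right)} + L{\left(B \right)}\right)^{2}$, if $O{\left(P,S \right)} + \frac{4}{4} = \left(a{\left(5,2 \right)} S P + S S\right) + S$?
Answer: $357604$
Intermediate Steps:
$B = 1$ ($B = 7 - 6 = 1$)
$O{\left(P,S \right)} = -1 + S + S^{2} + 5 P S$ ($O{\left(P,S \right)} = -1 + \left(\left(5 S P + S S\right) + S\right) = -1 + \left(\left(5 P S + S^{2}\right) + S\right) = -1 + \left(\left(S^{2} + 5 P S\right) + S\right) = -1 + \left(S + S^{2} + 5 P S\right) = -1 + S + S^{2} + 5 P S$)
$\left(O{\left(-12,13 \right)} + L{\left(B \right)}\right)^{2} = \left(\left(-1 + 13 + 13^{2} + 5 \left(-12\right) 13\right) + 1\right)^{2} = \left(\left(-1 + 13 + 169 - 780\right) + 1\right)^{2} = \left(-599 + 1\right)^{2} = \left(-598\right)^{2} = 357604$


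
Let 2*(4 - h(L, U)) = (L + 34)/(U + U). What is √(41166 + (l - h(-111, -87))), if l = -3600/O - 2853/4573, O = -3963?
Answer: 5*√1819149245620595833071/1051122342 ≈ 202.89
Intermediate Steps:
h(L, U) = 4 - (34 + L)/(4*U) (h(L, U) = 4 - (L + 34)/(2*(U + U)) = 4 - (34 + L)/(2*(2*U)) = 4 - (34 + L)*1/(2*U)/2 = 4 - (34 + L)/(4*U))
l = 1718787/6040933 (l = -3600/(-3963) - 2853/4573 = -3600*(-1/3963) - 2853*1/4573 = 1200/1321 - 2853/4573 = 1718787/6040933 ≈ 0.28452)
√(41166 + (l - h(-111, -87))) = √(41166 + (1718787/6040933 - (-34 - 1*(-111) + 16*(-87))/(4*(-87)))) = √(41166 + (1718787/6040933 - (-1)*(-34 + 111 - 1392)/(4*87))) = √(41166 + (1718787/6040933 - (-1)*(-1315)/(4*87))) = √(41166 + (1718787/6040933 - 1*1315/348)) = √(41166 + (1718787/6040933 - 1315/348)) = √(41166 - 7345689019/2102244684) = √(86533658972525/2102244684) = 5*√1819149245620595833071/1051122342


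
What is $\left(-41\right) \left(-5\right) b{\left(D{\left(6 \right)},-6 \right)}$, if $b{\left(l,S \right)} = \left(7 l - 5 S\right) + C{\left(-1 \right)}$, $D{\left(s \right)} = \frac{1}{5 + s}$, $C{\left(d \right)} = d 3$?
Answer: $\frac{62320}{11} \approx 5665.5$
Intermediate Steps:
$C{\left(d \right)} = 3 d$
$b{\left(l,S \right)} = -3 - 5 S + 7 l$ ($b{\left(l,S \right)} = \left(7 l - 5 S\right) + 3 \left(-1\right) = \left(- 5 S + 7 l\right) - 3 = -3 - 5 S + 7 l$)
$\left(-41\right) \left(-5\right) b{\left(D{\left(6 \right)},-6 \right)} = \left(-41\right) \left(-5\right) \left(-3 - -30 + \frac{7}{5 + 6}\right) = 205 \left(-3 + 30 + \frac{7}{11}\right) = 205 \cdot \frac{304}{11} = \frac{62320}{11}$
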